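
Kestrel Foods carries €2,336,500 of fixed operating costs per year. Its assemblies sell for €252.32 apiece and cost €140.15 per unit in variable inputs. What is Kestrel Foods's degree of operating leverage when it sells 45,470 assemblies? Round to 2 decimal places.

1.85

Contribution at this volume is 45,470 × €112.17 = €5,100,369.90.
Operating income = contribution − fixed costs = €5,100,369.90 − €2,336,500 = €2,763,869.90.
So DOL = total CM / EBIT = €5,100,369.90 / €2,763,869.90 = 1.8454.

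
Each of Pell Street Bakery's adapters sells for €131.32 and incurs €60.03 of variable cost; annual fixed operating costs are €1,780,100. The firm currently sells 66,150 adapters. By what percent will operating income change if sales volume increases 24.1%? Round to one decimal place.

Contribution at this volume is 66,150 × €71.29 = €4,715,833.50.
Operating income = contribution − fixed costs = €4,715,833.50 − €1,780,100 = €2,935,733.50.
Degree of operating leverage = €4,715,833.50 / €2,935,733.50 = 1.6064.
%ΔEBIT = DOL × %ΔSales = 1.6064 × +24.1% = +38.7%.

+38.7%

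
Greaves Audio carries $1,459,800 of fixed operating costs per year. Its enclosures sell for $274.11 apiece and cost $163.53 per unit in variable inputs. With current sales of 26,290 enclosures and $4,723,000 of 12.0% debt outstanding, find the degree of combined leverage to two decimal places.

At 26,290 units, contribution = 26,290 × $110.58 = $2,907,148.20.
Subtracting fixed costs: EBIT = $2,907,148.20 − $1,459,800 = $1,447,348.20. Interest = $566,760.00, so EBIT − I = $880,588.20.
DCL = contribution ÷ (EBIT − I) = $2,907,148.20 ÷ $880,588.20 = 3.3014.

3.30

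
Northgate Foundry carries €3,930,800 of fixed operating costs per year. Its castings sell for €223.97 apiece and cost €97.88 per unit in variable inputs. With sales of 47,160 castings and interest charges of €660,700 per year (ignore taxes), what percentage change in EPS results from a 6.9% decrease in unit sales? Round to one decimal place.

Contribution at this volume is 47,160 × €126.09 = €5,946,404.40.
EBIT = €5,946,404.40 − €3,930,800 = €2,015,604.40.
After interest of €660,700.00, pre-tax earnings = €1,354,904.40.
DCL = total CM / (EBIT − I) = €5,946,404.40 / €1,354,904.40 = 4.3888.
EPS therefore changes by 4.3888 × (-6.9%) = -30.3%.

-30.3%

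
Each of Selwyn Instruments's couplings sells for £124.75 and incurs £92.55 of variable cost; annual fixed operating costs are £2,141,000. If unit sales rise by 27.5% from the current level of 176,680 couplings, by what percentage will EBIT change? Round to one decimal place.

+44.1%

Total contribution margin = 176,680 × £32.20 = £5,689,096.00.
EBIT = £5,689,096.00 − £2,141,000 = £3,548,096.00.
So DOL = total CM / EBIT = £5,689,096.00 / £3,548,096.00 = 1.6034.
%ΔEBIT = DOL × %ΔSales = 1.6034 × +27.5% = +44.1%.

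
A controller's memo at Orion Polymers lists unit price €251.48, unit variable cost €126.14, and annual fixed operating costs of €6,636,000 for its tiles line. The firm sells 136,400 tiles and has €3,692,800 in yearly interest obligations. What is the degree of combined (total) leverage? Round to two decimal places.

Total contribution margin = 136,400 × €125.34 = €17,096,376.00.
Subtracting fixed costs: EBIT = €17,096,376.00 − €6,636,000 = €10,460,376.00. Interest = €3,692,800.00, so EBIT − I = €6,767,576.00.
Degree of total leverage = total CM / (EBIT − interest) = €17,096,376.00 / €6,767,576.00 = 2.5262.

2.53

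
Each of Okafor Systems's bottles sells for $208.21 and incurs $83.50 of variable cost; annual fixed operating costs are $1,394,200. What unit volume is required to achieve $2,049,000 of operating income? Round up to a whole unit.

Contribution margin per unit = $208.21 − $83.50 = $124.71.
Required volume = (fixed costs + target profit) ÷ CM = ($1,394,200 + $2,049,000) ÷ $124.71 = 27,609.65, so 27,610 bottles.

27,610 bottles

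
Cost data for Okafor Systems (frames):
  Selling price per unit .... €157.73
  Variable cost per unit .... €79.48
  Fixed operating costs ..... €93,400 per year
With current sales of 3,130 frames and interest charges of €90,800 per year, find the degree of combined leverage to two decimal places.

4.03

At 3,130 units, contribution = 3,130 × €78.25 = €244,922.50.
EBIT = €244,922.50 − €93,400 = €151,522.50. Interest = €90,800.00.
DOL = €244,922.50 ÷ €151,522.50 = 1.6164; DFL = €151,522.50 ÷ €60,722.50 = 2.4953.
DCL = DOL × DFL = 1.6164 × 2.4953 = 4.0334.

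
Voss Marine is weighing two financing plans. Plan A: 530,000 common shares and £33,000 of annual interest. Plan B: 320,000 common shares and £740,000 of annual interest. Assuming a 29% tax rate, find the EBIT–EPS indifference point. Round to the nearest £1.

Set EPS_A = EPS_B: (EBIT − £33,000)(1 − 0.29) ÷ 530,000 = (EBIT − £740,000)(1 − 0.29) ÷ 320,000.
The (1 − t) factor cancels: (EBIT − 33,000) × 320,000 = (EBIT − 740,000) × 530,000.
Solving, EBIT = (740,000·530,000 − 33,000·320,000) / (530,000 − 320,000) = 381,640,000,000 / 210,000 = 1,817,333.33.

£1,817,333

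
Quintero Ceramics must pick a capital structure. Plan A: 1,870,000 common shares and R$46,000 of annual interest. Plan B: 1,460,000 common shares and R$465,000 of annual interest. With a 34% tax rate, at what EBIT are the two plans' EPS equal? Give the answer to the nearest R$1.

R$1,957,049

Set EPS_A = EPS_B: (EBIT − R$46,000)(1 − 0.34) ÷ 1,870,000 = (EBIT − R$465,000)(1 − 0.34) ÷ 1,460,000.
Cancelling (1 − t) and cross-multiplying: 1,460,000·(EBIT − 46,000) = 1,870,000·(EBIT − 465,000).
EBIT × (1,870,000 − 1,460,000) = 465,000 × 1,870,000 − 46,000 × 1,460,000 = 802,390,000,000, so EBIT = 802,390,000,000 ÷ 410,000 = 1,957,048.78.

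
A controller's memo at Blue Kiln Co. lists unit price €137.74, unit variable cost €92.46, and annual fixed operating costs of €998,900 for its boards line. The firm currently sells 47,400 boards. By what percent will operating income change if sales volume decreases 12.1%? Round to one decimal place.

-22.6%

Total contribution margin = 47,400 × €45.28 = €2,146,272.00.
Operating income = contribution − fixed costs = €2,146,272.00 − €998,900 = €1,147,372.00.
DOL = contribution ÷ EBIT = €2,146,272.00 ÷ €1,147,372.00 = 1.8706.
Operating income changes by 1.8706 × -12.1% = -22.6%.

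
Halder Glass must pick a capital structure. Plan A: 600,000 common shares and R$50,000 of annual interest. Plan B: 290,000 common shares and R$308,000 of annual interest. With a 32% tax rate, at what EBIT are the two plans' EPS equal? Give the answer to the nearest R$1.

R$549,355

Set EPS_A = EPS_B: (EBIT − R$50,000)(1 − 0.32) ÷ 600,000 = (EBIT − R$308,000)(1 − 0.32) ÷ 290,000.
Cancelling (1 − t) and cross-multiplying: 290,000·(EBIT − 50,000) = 600,000·(EBIT − 308,000).
Solving, EBIT = (308,000·600,000 − 50,000·290,000) / (600,000 − 290,000) = 170,300,000,000 / 310,000 = 549,354.84.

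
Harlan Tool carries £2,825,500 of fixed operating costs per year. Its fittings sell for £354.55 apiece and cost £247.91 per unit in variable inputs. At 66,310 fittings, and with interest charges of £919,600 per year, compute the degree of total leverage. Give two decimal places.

At 66,310 units, contribution = 66,310 × £106.64 = £7,071,298.40.
EBIT = £7,071,298.40 − £2,825,500 = £4,245,798.40. Interest = £919,600.00.
DOL = £7,071,298.40 ÷ £4,245,798.40 = 1.6655; DFL = £4,245,798.40 ÷ £3,326,198.40 = 1.2765.
Combined leverage = 1.6655 × 1.2765 = 2.1260.

2.13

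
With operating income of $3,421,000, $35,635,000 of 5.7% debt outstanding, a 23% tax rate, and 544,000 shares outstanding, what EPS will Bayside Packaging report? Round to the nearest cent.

Interest = $2,031,195.00, so EBT = $3,421,000 − $2,031,195.00 = $1,389,805.00.
Net income = $1,389,805.00 × (1 − 0.23) = $1,070,149.85.
Per share: $1,070,149.85 / 544,000 shares = $1.97.

$1.97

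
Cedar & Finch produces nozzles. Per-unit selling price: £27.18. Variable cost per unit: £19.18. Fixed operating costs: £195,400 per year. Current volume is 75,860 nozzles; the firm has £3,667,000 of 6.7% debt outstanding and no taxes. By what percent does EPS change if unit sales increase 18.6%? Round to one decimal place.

Total contribution margin = 75,860 × £8.00 = £606,880.00.
EBIT = £606,880.00 − £195,400 = £411,480.00.
Interest = £245,689.00, so EBIT − I = £165,791.00.
DCL = total CM / (EBIT − I) = £606,880.00 / £165,791.00 = 3.6605.
EPS therefore changes by 3.6605 × (+18.6%) = +68.1%.

+68.1%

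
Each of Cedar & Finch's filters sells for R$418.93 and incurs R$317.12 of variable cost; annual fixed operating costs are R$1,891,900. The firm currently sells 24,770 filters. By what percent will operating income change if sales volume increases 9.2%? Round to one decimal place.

Total contribution margin = 24,770 × R$101.81 = R$2,521,833.70.
EBIT = R$2,521,833.70 − R$1,891,900 = R$629,933.70.
Degree of operating leverage = R$2,521,833.70 / R$629,933.70 = 4.0033.
Operating income changes by 4.0033 × +9.2% = +36.8%.

+36.8%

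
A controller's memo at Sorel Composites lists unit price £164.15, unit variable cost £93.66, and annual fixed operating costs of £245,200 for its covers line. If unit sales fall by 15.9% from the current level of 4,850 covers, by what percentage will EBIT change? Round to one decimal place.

Contribution at this volume is 4,850 × £70.49 = £341,876.50.
Subtracting fixed costs: EBIT = £341,876.50 − £245,200 = £96,676.50.
Degree of operating leverage = £341,876.50 / £96,676.50 = 3.5363.
Operating income changes by 3.5363 × -15.9% = -56.2%.

-56.2%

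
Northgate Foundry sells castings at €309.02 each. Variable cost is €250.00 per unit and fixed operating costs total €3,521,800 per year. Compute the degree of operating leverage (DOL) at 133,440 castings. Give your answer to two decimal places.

1.81

Total contribution margin = 133,440 × €59.02 = €7,875,628.80.
Operating income = contribution − fixed costs = €7,875,628.80 − €3,521,800 = €4,353,828.80.
DOL = contribution ÷ EBIT = €7,875,628.80 ÷ €4,353,828.80 = 1.8089.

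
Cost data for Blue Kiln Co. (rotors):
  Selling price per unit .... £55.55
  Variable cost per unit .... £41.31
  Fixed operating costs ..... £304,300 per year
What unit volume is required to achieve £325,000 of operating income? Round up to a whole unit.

Each unit contributes £55.55 − £41.31 = £14.24.
Units = (FC + target) / CM = (£304,300 + £325,000) / £14.24 = 44,192.42, so 44,193 rotors.

44,193 rotors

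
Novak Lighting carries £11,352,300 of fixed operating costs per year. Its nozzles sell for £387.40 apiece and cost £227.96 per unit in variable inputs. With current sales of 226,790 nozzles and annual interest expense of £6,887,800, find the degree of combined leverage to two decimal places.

At 226,790 units, contribution = 226,790 × £159.44 = £36,159,397.60.
Operating income = contribution − fixed costs = £36,159,397.60 − £11,352,300 = £24,807,097.60. Interest = £6,887,800.00, so EBIT − I = £17,919,297.60.
Degree of total leverage = total CM / (EBIT − interest) = £36,159,397.60 / £17,919,297.60 = 2.0179.

2.02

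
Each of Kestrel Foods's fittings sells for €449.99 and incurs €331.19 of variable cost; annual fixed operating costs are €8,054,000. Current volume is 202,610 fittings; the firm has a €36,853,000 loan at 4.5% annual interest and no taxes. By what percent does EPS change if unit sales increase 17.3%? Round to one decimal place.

+29.0%

At 202,610 units, contribution = 202,610 × €118.80 = €24,070,068.00.
EBIT = €24,070,068.00 − €8,054,000 = €16,016,068.00.
Interest = €1,658,385.00, so EBIT − I = €14,357,683.00.
DCL = total CM / (EBIT − I) = €24,070,068.00 / €14,357,683.00 = 1.6765.
%ΔEPS = DCL × %ΔSales = 1.6765 × +17.3% = +29.0%.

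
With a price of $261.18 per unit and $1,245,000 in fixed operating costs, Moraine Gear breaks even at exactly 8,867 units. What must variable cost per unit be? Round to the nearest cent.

Contribution per unit must be FC / Q = $1,245,000 / 8,867 = $140.4083.
Hence VC = price − CM = $261.18 − $140.4083 = $120.77.

$120.77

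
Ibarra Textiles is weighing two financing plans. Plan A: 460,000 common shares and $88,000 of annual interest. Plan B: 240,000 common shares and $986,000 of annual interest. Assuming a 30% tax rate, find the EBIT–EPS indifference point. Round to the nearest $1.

$1,965,636

At indifference, (EBIT − 88,000)(1 − t)/460,000 = (EBIT − 986,000)(1 − t)/240,000.
Cancelling (1 − t) and cross-multiplying: 240,000·(EBIT − 88,000) = 460,000·(EBIT − 986,000).
EBIT × (460,000 − 240,000) = 986,000 × 460,000 − 88,000 × 240,000 = 432,440,000,000, so EBIT = 432,440,000,000 ÷ 220,000 = 1,965,636.36.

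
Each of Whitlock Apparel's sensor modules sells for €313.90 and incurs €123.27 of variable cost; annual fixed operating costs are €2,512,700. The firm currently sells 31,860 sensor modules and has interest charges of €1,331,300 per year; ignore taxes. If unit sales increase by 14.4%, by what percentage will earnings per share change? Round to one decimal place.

+39.2%

At 31,860 units, contribution = 31,860 × €190.63 = €6,073,471.80.
Operating income = contribution − fixed costs = €6,073,471.80 − €2,512,700 = €3,560,771.80.
Interest = €1,331,300.00, so EBIT − I = €2,229,471.80.
DCL = total CM / (EBIT − I) = €6,073,471.80 / €2,229,471.80 = 2.7242.
EPS therefore changes by 2.7242 × (+14.4%) = +39.2%.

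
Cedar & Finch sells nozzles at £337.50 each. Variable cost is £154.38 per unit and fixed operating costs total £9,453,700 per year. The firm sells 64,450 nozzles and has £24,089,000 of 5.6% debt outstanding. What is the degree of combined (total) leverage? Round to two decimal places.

11.81

Total contribution margin = 64,450 × £183.12 = £11,802,084.00.
EBIT = £11,802,084.00 − £9,453,700 = £2,348,384.00. Interest = £1,348,984.00.
DOL = £11,802,084.00 ÷ £2,348,384.00 = 5.0256; DFL = £2,348,384.00 ÷ £999,400.00 = 2.3498.
DCL = DOL × DFL = 5.0256 × 2.3498 = 11.8092.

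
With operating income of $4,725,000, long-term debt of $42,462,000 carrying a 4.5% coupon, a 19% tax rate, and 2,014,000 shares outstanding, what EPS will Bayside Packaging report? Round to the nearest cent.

$1.13

Pre-tax income = $4,725,000 − $1,910,790.00 = $2,814,210.00.
After tax at 19%: net income = $2,814,210.00 × 0.81 = $2,279,510.10.
Per share: $2,279,510.10 / 2,014,000 shares = $1.13.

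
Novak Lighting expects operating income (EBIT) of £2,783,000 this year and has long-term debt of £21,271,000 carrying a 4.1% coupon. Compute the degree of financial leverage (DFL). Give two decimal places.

1.46

Annual interest charges come to £872,111.00.
DFL = EBIT ÷ (EBIT − I) = £2,783,000 ÷ (£2,783,000 − £872,111.00) = £2,783,000 ÷ £1,910,889.00 = 1.4564.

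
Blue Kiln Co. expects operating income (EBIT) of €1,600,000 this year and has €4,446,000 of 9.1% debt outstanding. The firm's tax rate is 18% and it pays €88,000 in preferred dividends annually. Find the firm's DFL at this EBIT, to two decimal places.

Interest = €404,586.00.
Pre-tax preferred-dividend burden = €88,000 ÷ (1 − 0.18) = €107,317.07.
DFL = EBIT ÷ [EBIT − I − D_p/(1−t)] = €1,600,000 ÷ [€1,600,000 − €404,586.00 − €107,317.07] = €1,600,000 ÷ €1,088,096.93 = 1.4705.

1.47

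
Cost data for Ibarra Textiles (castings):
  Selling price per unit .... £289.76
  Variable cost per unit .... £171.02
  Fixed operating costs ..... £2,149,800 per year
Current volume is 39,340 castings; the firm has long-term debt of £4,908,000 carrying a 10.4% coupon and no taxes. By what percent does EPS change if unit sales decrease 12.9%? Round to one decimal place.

Total contribution margin = 39,340 × £118.74 = £4,671,231.60.
Operating income = contribution − fixed costs = £4,671,231.60 − £2,149,800 = £2,521,431.60.
Interest = £510,432.00, so EBIT − I = £2,010,999.60.
DCL = total CM / (EBIT − I) = £4,671,231.60 / £2,010,999.60 = 2.3228.
%ΔEPS = DCL × %ΔSales = 2.3228 × -12.9% = -30.0%.

-30.0%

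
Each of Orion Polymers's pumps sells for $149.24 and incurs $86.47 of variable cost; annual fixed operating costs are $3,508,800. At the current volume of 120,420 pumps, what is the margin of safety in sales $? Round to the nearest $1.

Contribution margin per unit = $149.24 − $86.47 = $62.77. Break-even units = $3,508,800 ÷ $62.77 = 55,899.31; break-even revenue = 55,899.31 × $149.24 = $8,342,413.76.
Actual sales revenue = 120,420 × $149.24 = $17,971,480.80.
Margin of safety = $17,971,480.80 − $8,342,413.76 = $9,629,067.

$9,629,067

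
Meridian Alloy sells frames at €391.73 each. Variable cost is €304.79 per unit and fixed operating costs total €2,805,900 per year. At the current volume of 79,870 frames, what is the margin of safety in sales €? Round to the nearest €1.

€18,644,788

Contribution margin per unit = €391.73 − €304.79 = €86.94. Break-even units = €2,805,900 ÷ €86.94 = 32,273.98; break-even revenue = 32,273.98 × €391.73 = €12,642,686.99.
Actual sales revenue = 79,870 × €391.73 = €31,287,475.10.
Margin of safety = €31,287,475.10 − €12,642,686.99 = €18,644,788.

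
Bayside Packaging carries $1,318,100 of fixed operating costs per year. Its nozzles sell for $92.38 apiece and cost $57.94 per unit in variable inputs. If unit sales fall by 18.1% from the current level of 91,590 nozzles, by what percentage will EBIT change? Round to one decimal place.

-31.1%

At 91,590 units, contribution = 91,590 × $34.44 = $3,154,359.60.
Operating income = contribution − fixed costs = $3,154,359.60 − $1,318,100 = $1,836,259.60.
So DOL = total CM / EBIT = $3,154,359.60 / $1,836,259.60 = 1.7178.
So EBIT moves 1.7178 × (-18.1%) = -31.1%.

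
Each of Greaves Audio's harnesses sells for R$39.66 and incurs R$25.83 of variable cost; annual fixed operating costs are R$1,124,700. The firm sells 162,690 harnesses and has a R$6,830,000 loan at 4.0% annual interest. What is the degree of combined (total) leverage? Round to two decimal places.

Total contribution margin = 162,690 × R$13.83 = R$2,250,002.70.
Operating income = contribution − fixed costs = R$2,250,002.70 − R$1,124,700 = R$1,125,302.70. Interest = R$273,200.00.
DOL = R$2,250,002.70 ÷ R$1,125,302.70 = 1.9995; DFL = R$1,125,302.70 ÷ R$852,102.70 = 1.3206.
DCL = DOL × DFL = 1.9995 × 1.3206 = 2.6405.

2.64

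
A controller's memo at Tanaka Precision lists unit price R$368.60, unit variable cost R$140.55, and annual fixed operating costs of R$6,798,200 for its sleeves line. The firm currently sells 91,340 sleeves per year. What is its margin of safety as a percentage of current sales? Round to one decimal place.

Contribution margin per unit = R$368.60 − R$140.55 = R$228.05. Break-even units = R$6,798,200 ÷ R$228.05 = 29,810.13; break-even revenue = 29,810.13 × R$368.60 = R$10,988,013.68.
Actual sales revenue = 91,340 × R$368.60 = R$33,667,924.00.
Margin of safety = (R$33,667,924.00 − R$10,988,013.68) ÷ R$33,667,924.00 = 67.4%.

67.4%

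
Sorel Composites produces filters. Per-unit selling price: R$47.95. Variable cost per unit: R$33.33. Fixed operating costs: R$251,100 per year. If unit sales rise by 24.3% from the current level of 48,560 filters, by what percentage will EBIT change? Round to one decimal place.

+37.6%

At 48,560 units, contribution = 48,560 × R$14.62 = R$709,947.20.
Operating income = contribution − fixed costs = R$709,947.20 − R$251,100 = R$458,847.20.
So DOL = total CM / EBIT = R$709,947.20 / R$458,847.20 = 1.5472.
So EBIT moves 1.5472 × (+24.3%) = +37.6%.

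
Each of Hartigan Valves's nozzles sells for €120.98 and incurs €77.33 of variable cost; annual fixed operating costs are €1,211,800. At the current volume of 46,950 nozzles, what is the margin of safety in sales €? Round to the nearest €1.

€2,321,396

Contribution margin per unit = €120.98 − €77.33 = €43.65. Break-even units = €1,211,800 ÷ €43.65 = 27,761.74; break-even revenue = 27,761.74 × €120.98 = €3,358,615.44.
Current sales = 46,950 × €120.98 = €5,680,011.00.
Margin of safety = €5,680,011.00 − €3,358,615.44 = €2,321,396.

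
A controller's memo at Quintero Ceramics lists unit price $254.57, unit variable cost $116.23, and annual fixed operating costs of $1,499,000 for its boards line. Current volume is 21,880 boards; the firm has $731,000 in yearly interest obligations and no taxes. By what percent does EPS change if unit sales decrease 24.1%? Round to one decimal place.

-91.5%

Total contribution margin = 21,880 × $138.34 = $3,026,879.20.
EBIT = $3,026,879.20 − $1,499,000 = $1,527,879.20.
After interest of $731,000.00, pre-tax earnings = $796,879.20.
Degree of combined leverage = contribution ÷ (EBIT − I) = $3,026,879.20 ÷ $796,879.20 = 3.7984.
%ΔEPS = DCL × %ΔSales = 3.7984 × -24.1% = -91.5%.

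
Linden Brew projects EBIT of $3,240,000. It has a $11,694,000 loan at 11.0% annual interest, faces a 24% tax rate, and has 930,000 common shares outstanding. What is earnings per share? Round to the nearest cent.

Pre-tax income = $3,240,000 − $1,286,340.00 = $1,953,660.00.
After tax at 24%: net income = $1,953,660.00 × 0.76 = $1,484,781.60.
EPS = $1,484,781.60 ÷ 930,000 = $1.60.

$1.60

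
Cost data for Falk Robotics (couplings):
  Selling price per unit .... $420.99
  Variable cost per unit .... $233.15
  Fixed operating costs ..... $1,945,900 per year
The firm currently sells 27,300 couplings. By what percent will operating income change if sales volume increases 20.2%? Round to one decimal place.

+32.6%

At 27,300 units, contribution = 27,300 × $187.84 = $5,128,032.00.
EBIT = $5,128,032.00 − $1,945,900 = $3,182,132.00.
DOL = contribution ÷ EBIT = $5,128,032.00 ÷ $3,182,132.00 = 1.6115.
So EBIT moves 1.6115 × (+20.2%) = +32.6%.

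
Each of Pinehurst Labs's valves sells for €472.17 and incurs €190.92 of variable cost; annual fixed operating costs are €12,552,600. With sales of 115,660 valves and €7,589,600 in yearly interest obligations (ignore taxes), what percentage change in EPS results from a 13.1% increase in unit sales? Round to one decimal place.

Contribution at this volume is 115,660 × €281.25 = €32,529,375.00.
EBIT = €32,529,375.00 − €12,552,600 = €19,976,775.00.
Interest = €7,589,600.00, so EBIT − I = €12,387,175.00.
Degree of combined leverage = contribution ÷ (EBIT − I) = €32,529,375.00 ÷ €12,387,175.00 = 2.6261.
EPS therefore changes by 2.6261 × (+13.1%) = +34.4%.

+34.4%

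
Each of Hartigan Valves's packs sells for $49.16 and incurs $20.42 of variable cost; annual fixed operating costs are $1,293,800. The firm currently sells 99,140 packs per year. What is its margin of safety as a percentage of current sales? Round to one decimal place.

54.6%

Contribution margin per unit = $49.16 − $20.42 = $28.74. Break-even units = $1,293,800 ÷ $28.74 = 45,017.40; break-even revenue = 45,017.40 × $49.16 = $2,213,055.25.
Current sales = 99,140 × $49.16 = $4,873,722.40.
Margin of safety = ($4,873,722.40 − $2,213,055.25) ÷ $4,873,722.40 = 54.6%.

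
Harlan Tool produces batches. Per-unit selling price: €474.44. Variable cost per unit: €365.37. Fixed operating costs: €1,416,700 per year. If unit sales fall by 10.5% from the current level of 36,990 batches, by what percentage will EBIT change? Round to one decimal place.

Total contribution margin = 36,990 × €109.07 = €4,034,499.30.
Subtracting fixed costs: EBIT = €4,034,499.30 − €1,416,700 = €2,617,799.30.
DOL = contribution ÷ EBIT = €4,034,499.30 ÷ €2,617,799.30 = 1.5412.
%ΔEBIT = DOL × %ΔSales = 1.5412 × -10.5% = -16.2%.

-16.2%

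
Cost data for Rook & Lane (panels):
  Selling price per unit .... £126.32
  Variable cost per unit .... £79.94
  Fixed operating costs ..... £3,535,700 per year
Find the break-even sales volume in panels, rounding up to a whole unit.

76,234 panels

Unit CM = price − variable cost = £126.32 − £79.94 = £46.38.
Units to break even: £3,535,700 ÷ £46.38 = 76,233.29, rounded up to 76,234.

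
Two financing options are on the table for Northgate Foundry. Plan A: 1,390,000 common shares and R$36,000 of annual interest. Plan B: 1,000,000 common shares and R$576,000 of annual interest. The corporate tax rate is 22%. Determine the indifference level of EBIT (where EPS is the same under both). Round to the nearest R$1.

R$1,960,615

At indifference, (EBIT − 36,000)(1 − t)/1,390,000 = (EBIT − 576,000)(1 − t)/1,000,000.
Cancelling (1 − t) and cross-multiplying: 1,000,000·(EBIT − 36,000) = 1,390,000·(EBIT − 576,000).
Solving, EBIT = (576,000·1,390,000 − 36,000·1,000,000) / (1,390,000 − 1,000,000) = 764,640,000,000 / 390,000 = 1,960,615.38.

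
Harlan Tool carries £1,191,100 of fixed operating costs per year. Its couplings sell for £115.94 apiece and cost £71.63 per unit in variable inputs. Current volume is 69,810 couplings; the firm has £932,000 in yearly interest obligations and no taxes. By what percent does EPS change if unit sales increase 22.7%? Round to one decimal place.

Contribution at this volume is 69,810 × £44.31 = £3,093,281.10.
EBIT = £3,093,281.10 − £1,191,100 = £1,902,181.10.
Interest = £932,000.00, so EBIT − I = £970,181.10.
Degree of combined leverage = contribution ÷ (EBIT − I) = £3,093,281.10 ÷ £970,181.10 = 3.1884.
%ΔEPS = DCL × %ΔSales = 3.1884 × +22.7% = +72.4%.

+72.4%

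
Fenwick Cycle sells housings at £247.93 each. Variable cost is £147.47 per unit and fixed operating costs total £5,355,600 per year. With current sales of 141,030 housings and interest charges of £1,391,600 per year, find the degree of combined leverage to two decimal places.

At 141,030 units, contribution = 141,030 × £100.46 = £14,167,873.80.
EBIT = £14,167,873.80 − £5,355,600 = £8,812,273.80. Interest = £1,391,600.00, so EBIT − I = £7,420,673.80.
DCL = contribution ÷ (EBIT − I) = £14,167,873.80 ÷ £7,420,673.80 = 1.9092.

1.91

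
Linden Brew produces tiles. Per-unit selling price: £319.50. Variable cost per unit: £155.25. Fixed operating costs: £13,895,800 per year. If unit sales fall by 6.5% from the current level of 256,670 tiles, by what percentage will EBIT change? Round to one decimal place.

-9.7%

Total contribution margin = 256,670 × £164.25 = £42,158,047.50.
Operating income = contribution − fixed costs = £42,158,047.50 − £13,895,800 = £28,262,247.50.
So DOL = total CM / EBIT = £42,158,047.50 / £28,262,247.50 = 1.4917.
Operating income changes by 1.4917 × -6.5% = -9.7%.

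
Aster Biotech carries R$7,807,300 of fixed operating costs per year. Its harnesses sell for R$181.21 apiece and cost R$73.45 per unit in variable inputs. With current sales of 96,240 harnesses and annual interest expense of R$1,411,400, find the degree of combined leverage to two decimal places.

9.00

At 96,240 units, contribution = 96,240 × R$107.76 = R$10,370,822.40.
EBIT = R$10,370,822.40 − R$7,807,300 = R$2,563,522.40. Interest = R$1,411,400.00.
DOL = R$10,370,822.40 ÷ R$2,563,522.40 = 4.0455; DFL = R$2,563,522.40 ÷ R$1,152,122.40 = 2.2250.
DCL = DOL × DFL = 4.0455 × 2.2250 = 9.0012.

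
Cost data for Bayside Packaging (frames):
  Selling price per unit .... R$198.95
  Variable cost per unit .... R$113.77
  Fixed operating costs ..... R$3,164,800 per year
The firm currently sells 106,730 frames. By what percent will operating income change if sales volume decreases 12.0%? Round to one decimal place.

-18.4%

Contribution at this volume is 106,730 × R$85.18 = R$9,091,261.40.
Operating income = contribution − fixed costs = R$9,091,261.40 − R$3,164,800 = R$5,926,461.40.
DOL = contribution ÷ EBIT = R$9,091,261.40 ÷ R$5,926,461.40 = 1.5340.
So EBIT moves 1.5340 × (-12.0%) = -18.4%.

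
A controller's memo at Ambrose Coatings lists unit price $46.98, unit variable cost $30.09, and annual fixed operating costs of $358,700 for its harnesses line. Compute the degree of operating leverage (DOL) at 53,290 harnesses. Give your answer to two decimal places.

Contribution at this volume is 53,290 × $16.89 = $900,068.10.
EBIT = $900,068.10 − $358,700 = $541,368.10.
DOL = contribution ÷ EBIT = $900,068.10 ÷ $541,368.10 = 1.6626.

1.66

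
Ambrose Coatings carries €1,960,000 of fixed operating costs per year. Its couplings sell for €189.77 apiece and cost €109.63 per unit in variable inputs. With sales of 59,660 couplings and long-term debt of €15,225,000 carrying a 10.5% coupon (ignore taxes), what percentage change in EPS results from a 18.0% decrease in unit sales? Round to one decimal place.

-70.4%

Contribution at this volume is 59,660 × €80.14 = €4,781,152.40.
EBIT = €4,781,152.40 − €1,960,000 = €2,821,152.40.
Interest = €1,598,625.00, so EBIT − I = €1,222,527.40.
Degree of combined leverage = contribution ÷ (EBIT − I) = €4,781,152.40 ÷ €1,222,527.40 = 3.9109.
EPS therefore changes by 3.9109 × (-18.0%) = -70.4%.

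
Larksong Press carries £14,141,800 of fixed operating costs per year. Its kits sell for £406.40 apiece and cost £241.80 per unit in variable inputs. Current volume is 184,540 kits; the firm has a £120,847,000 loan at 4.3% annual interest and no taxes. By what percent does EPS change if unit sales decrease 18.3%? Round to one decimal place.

-50.4%

At 184,540 units, contribution = 184,540 × £164.60 = £30,375,284.00.
EBIT = £30,375,284.00 − £14,141,800 = £16,233,484.00.
After interest of £5,196,421.00, pre-tax earnings = £11,037,063.00.
Degree of combined leverage = contribution ÷ (EBIT − I) = £30,375,284.00 ÷ £11,037,063.00 = 2.7521.
%ΔEPS = DCL × %ΔSales = 2.7521 × -18.3% = -50.4%.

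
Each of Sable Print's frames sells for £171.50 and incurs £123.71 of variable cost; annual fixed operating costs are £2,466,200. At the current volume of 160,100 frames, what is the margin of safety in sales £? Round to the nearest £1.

Each unit contributes £171.50 − £123.71 = £47.79. Break-even units = £2,466,200 ÷ £47.79 = 51,604.94; break-even revenue = 51,604.94 × £171.50 = £8,850,246.91.
Actual sales revenue = 160,100 × £171.50 = £27,457,150.00.
Margin of safety = £27,457,150.00 − £8,850,246.91 = £18,606,903.

£18,606,903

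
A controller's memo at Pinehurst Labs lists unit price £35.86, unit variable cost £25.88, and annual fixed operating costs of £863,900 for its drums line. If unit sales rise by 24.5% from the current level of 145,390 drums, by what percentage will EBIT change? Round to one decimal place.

+60.6%

At 145,390 units, contribution = 145,390 × £9.98 = £1,450,992.20.
EBIT = £1,450,992.20 − £863,900 = £587,092.20.
Degree of operating leverage = £1,450,992.20 / £587,092.20 = 2.4715.
%ΔEBIT = DOL × %ΔSales = 2.4715 × +24.5% = +60.6%.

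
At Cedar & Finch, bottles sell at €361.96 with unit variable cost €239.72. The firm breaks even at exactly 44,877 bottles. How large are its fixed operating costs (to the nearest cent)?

€5,485,764.48

Unit CM = price − variable cost = €361.96 − €239.72 = €122.24.
Fixed costs = break-even units × CM = 44,877 × €122.24 = €5,485,764.48.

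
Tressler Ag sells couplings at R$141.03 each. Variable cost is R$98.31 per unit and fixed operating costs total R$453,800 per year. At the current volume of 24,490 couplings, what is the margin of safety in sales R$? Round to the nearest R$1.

R$1,955,711

Each unit contributes R$141.03 − R$98.31 = R$42.72. Break-even units = R$453,800 ÷ R$42.72 = 10,622.66; break-even revenue = 10,622.66 × R$141.03 = R$1,498,113.62.
Current sales = 24,490 × R$141.03 = R$3,453,824.70.
Margin of safety = R$3,453,824.70 − R$1,498,113.62 = R$1,955,711.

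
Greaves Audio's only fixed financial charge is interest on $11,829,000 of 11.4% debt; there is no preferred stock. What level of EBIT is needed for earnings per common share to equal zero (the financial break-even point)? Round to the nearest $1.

Annual interest = 11.4% × $11,829,000 = $1,348,506.00.
With no preferred dividends, EPS = 0 when EBIT exactly covers interest, so the financial break-even EBIT is $1,348,506.00.

$1,348,506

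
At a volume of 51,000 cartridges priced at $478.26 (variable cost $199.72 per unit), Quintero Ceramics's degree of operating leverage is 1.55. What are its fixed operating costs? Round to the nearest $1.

$5,040,675

Contribution at this volume is 51,000 × $278.54 = $14,205,540.00.
Since DOL = CM ÷ EBIT, EBIT = $14,205,540.00 ÷ 1.55 = $9,164,864.52.
Fixed costs = CM − EBIT = $14,205,540.00 − $9,164,864.52 = $5,040,675.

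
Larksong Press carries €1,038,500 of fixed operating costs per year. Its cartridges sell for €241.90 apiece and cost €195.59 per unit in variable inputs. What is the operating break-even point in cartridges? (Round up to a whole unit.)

22,425 cartridges

Contribution margin per unit = €241.90 − €195.59 = €46.31.
Break-even volume = fixed costs ÷ CM per unit = €1,038,500 ÷ €46.31 = 22,424.96, so 22,425 cartridges.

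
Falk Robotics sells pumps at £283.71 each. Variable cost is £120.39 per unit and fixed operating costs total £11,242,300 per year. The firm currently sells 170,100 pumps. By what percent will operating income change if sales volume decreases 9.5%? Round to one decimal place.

-16.0%

Total contribution margin = 170,100 × £163.32 = £27,780,732.00.
Subtracting fixed costs: EBIT = £27,780,732.00 − £11,242,300 = £16,538,432.00.
DOL = contribution ÷ EBIT = £27,780,732.00 ÷ £16,538,432.00 = 1.6798.
So EBIT moves 1.6798 × (-9.5%) = -16.0%.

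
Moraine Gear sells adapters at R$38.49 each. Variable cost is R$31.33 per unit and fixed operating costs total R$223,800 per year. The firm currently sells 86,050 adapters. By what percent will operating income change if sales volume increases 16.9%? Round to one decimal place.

+26.5%

Contribution at this volume is 86,050 × R$7.16 = R$616,118.00.
EBIT = R$616,118.00 − R$223,800 = R$392,318.00.
Degree of operating leverage = R$616,118.00 / R$392,318.00 = 1.5705.
%ΔEBIT = DOL × %ΔSales = 1.5705 × +16.9% = +26.5%.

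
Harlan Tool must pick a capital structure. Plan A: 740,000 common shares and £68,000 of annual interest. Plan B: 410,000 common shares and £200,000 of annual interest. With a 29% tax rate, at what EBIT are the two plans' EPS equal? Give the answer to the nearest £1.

£364,000

Set EPS_A = EPS_B: (EBIT − £68,000)(1 − 0.29) ÷ 740,000 = (EBIT − £200,000)(1 − 0.29) ÷ 410,000.
The (1 − t) factor cancels: (EBIT − 68,000) × 410,000 = (EBIT − 200,000) × 740,000.
EBIT × (740,000 − 410,000) = 200,000 × 740,000 − 68,000 × 410,000 = 120,120,000,000, so EBIT = 120,120,000,000 ÷ 330,000 = 364,000.00.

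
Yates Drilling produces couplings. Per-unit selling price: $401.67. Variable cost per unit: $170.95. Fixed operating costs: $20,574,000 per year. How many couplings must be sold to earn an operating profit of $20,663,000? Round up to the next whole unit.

Each unit contributes $401.67 − $170.95 = $230.72.
Required volume = (fixed costs + target profit) ÷ CM = ($20,574,000 + $20,663,000) ÷ $230.72 = 178,731.80, so 178,732 couplings.

178,732 couplings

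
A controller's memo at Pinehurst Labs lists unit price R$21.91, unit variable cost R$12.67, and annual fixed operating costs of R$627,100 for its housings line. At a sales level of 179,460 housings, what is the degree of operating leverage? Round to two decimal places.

1.61

Total contribution margin = 179,460 × R$9.24 = R$1,658,210.40.
Operating income = contribution − fixed costs = R$1,658,210.40 − R$627,100 = R$1,031,110.40.
So DOL = total CM / EBIT = R$1,658,210.40 / R$1,031,110.40 = 1.6082.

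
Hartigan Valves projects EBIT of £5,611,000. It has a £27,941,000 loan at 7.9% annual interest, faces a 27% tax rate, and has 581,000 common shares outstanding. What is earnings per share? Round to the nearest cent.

Interest = £2,207,339.00, so EBT = £5,611,000 − £2,207,339.00 = £3,403,661.00.
Net income = £3,403,661.00 × (1 − 0.27) = £2,484,672.53.
EPS = £2,484,672.53 ÷ 581,000 = £4.28.

£4.28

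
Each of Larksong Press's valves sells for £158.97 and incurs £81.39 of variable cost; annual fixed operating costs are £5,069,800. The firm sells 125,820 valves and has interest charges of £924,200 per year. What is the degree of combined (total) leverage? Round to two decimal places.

2.59

Total contribution margin = 125,820 × £77.58 = £9,761,115.60.
EBIT = £9,761,115.60 − £5,069,800 = £4,691,315.60. Interest = £924,200.00.
DOL = £9,761,115.60 ÷ £4,691,315.60 = 2.0807; DFL = £4,691,315.60 ÷ £3,767,115.60 = 1.2453.
Combined leverage = 2.0807 × 1.2453 = 2.5911.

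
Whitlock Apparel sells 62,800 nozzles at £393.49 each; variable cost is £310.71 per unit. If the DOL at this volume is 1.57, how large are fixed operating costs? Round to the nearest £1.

Contribution at this volume is 62,800 × £82.78 = £5,198,584.00.
DOL = contribution / EBIT, so EBIT = £5,198,584.00 / 1.57 = £3,311,200.00.
Fixed costs = CM − EBIT = £5,198,584.00 − £3,311,200.00 = £1,887,384.

£1,887,384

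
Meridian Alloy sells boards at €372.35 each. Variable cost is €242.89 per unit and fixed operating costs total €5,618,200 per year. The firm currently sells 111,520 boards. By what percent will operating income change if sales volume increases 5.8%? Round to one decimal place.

+9.5%

Contribution at this volume is 111,520 × €129.46 = €14,437,379.20.
Subtracting fixed costs: EBIT = €14,437,379.20 − €5,618,200 = €8,819,179.20.
Degree of operating leverage = €14,437,379.20 / €8,819,179.20 = 1.6370.
%ΔEBIT = DOL × %ΔSales = 1.6370 × +5.8% = +9.5%.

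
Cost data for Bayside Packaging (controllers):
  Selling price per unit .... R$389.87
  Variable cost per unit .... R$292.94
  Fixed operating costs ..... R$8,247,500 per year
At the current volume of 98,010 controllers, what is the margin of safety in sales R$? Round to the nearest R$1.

R$5,038,221

Each unit contributes R$389.87 − R$292.94 = R$96.93. Break-even units = R$8,247,500 ÷ R$96.93 = 85,087.18; break-even revenue = 85,087.18 × R$389.87 = R$33,172,937.43.
Actual sales revenue = 98,010 × R$389.87 = R$38,211,158.70.
Margin of safety = R$38,211,158.70 − R$33,172,937.43 = R$5,038,221.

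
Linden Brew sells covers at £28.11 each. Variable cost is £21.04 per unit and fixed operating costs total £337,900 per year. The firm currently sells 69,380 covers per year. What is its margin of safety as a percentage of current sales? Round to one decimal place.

31.1%

Each unit contributes £28.11 − £21.04 = £7.07. Break-even units = £337,900 ÷ £7.07 = 47,793.49; break-even revenue = 47,793.49 × £28.11 = £1,343,475.11.
Current sales = 69,380 × £28.11 = £1,950,271.80.
Margin of safety = (£1,950,271.80 − £1,343,475.11) ÷ £1,950,271.80 = 31.1%.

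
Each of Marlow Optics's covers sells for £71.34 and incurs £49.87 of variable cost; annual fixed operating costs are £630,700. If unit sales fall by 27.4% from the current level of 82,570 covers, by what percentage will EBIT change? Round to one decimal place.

Contribution at this volume is 82,570 × £21.47 = £1,772,777.90.
Operating income = contribution − fixed costs = £1,772,777.90 − £630,700 = £1,142,077.90.
So DOL = total CM / EBIT = £1,772,777.90 / £1,142,077.90 = 1.5522.
Operating income changes by 1.5522 × -27.4% = -42.5%.

-42.5%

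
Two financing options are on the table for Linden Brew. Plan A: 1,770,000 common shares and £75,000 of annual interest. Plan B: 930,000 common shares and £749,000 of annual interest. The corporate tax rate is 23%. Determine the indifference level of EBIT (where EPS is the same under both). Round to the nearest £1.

At indifference, (EBIT − 75,000)(1 − t)/1,770,000 = (EBIT − 749,000)(1 − t)/930,000.
Cancelling (1 − t) and cross-multiplying: 930,000·(EBIT − 75,000) = 1,770,000·(EBIT − 749,000).
EBIT × (1,770,000 − 930,000) = 749,000 × 1,770,000 − 75,000 × 930,000 = 1,255,980,000,000, so EBIT = 1,255,980,000,000 ÷ 840,000 = 1,495,214.29.

£1,495,214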